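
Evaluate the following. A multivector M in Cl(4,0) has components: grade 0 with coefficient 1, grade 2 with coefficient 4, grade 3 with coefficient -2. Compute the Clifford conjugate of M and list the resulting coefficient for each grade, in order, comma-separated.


Clifford conjugate sign for grade k: (-1)^(k(k+1)/2)
Grade 0: (-1)^(0*1/2) = (-1)^0 = 1, coeff 1 -> 1
Grade 2: (-1)^(2*3/2) = (-1)^3 = -1, coeff 4 -> -4
Grade 3: (-1)^(3*4/2) = (-1)^6 = 1, coeff -2 -> -2
Conjugated coefficients: 1, -4, -2


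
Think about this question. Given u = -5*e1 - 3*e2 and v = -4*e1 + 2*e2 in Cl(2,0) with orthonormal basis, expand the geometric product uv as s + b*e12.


Expand: (-5*e1 - 3*e2)(-4*e1 + 2*e2)
= (-5)*(-4)*e1e1 + (-5)*2*e1e2 + (-3)*(-4)*e2e1 + (-3)*2*e2e2
Using e1^2 = e2^2 = 1, e2e1 = -e1e2:
Scalar part s = (-5)*(-4) + (-3)*2 = 20 + (-6) = 14
Bivector part b = (-5)*2 - (-3)*(-4) = -10 - 12 = -22
uv = 14 - 22*e12


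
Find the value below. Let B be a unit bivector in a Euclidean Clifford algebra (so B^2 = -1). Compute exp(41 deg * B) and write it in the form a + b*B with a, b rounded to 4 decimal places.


For a unit bivector B with B^2 = -1, the exponential series gives
e^(theta*B) = cos(theta) + sin(theta)*B (the GA analogue of Euler's formula).
theta = 41 degrees = 0.715585 rad
cos(41 deg) = 0.7547
sin(41 deg) = 0.6561
exp(theta*B) = 0.7547 + 0.6561*B


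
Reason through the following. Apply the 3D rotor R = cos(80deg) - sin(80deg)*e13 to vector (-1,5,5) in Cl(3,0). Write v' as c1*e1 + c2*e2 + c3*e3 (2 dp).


Rotor R = cos(80deg) - sin(80deg)*e13
Rotation angle theta = 2 * 80 = 160 degrees in the e13 plane (e1 -> e3).
The component perpendicular to the plane (e2) is invariant: v'_2 = v2 = 5.00
cos(160deg) = -0.9397, sin(160deg) = 0.3420
v'_1 = v1*cos(theta) - v3*sin(theta) = -1*(-0.9397) - 5*0.3420 = -0.77
v'_3 = v1*sin(theta) + v3*cos(theta) = -1*0.3420 + 5*(-0.9397) = -5.04
v' = -0.77*e1 + 5.00*e2 - 5.04*e3


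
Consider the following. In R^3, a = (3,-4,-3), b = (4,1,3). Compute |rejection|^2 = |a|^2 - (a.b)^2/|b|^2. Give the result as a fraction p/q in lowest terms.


|a|^2 = 3^2 + (-4)^2 + (-3)^2 = 34
|b|^2 = 4^2 + 1^2 + 3^2 = 26
a . b = 3*4 + (-4)*1 + (-3)*3 = -1
(a.b)^2 = (-1)^2 = 1
|rej|^2 = 34 - 1/26
= (884 - 1)/26
= 883/26
In lowest terms: 883/26


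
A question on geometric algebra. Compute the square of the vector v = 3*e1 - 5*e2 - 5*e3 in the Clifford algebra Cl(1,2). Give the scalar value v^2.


v^2 = sum of c_i^2 * e_i^2
Positive signature terms (e_i^2 = +1): 3^2 = 9
Negative signature terms (e_j^2 = -1): (-5)^2 + (-5)^2 = 50
v^2 = 9 - 50 = -41


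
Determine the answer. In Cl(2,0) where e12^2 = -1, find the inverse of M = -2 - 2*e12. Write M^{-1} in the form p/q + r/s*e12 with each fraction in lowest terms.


M = -2 - 2*e12, where e12^2 = -1.
Since M commutes with its reverse ~M = a - b*e12, M * ~M = a^2 - b^2*e12^2 = a^2 + b^2.
So M^{-1} = ~M / (a^2 + b^2) = (a - b*e12)/(a^2 + b^2).
a^2 + b^2 = 4 + 4 = 8
Scalar part = -2/8 = -1/4
Bivector coeff = 2/8 = 1/4
M^{-1} = -1/4 + 1/4*e12


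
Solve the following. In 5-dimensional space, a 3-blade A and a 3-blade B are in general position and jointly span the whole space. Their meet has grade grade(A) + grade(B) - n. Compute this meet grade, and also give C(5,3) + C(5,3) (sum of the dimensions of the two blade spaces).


Meet grade = grade(A) + grade(B) - n
= 3 + 3 - 5 = 1
C(5,3) = 10
C(5,3) = 10
dim_A + dim_B = 10 + 10 = 20


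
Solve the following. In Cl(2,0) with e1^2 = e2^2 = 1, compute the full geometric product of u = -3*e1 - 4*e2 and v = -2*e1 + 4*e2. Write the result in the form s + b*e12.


Expand: (-3*e1 - 4*e2)(-2*e1 + 4*e2)
= (-3)*(-2)*e1e1 + (-3)*4*e1e2 + (-4)*(-2)*e2e1 + (-4)*4*e2e2
Using e1^2 = e2^2 = 1, e2e1 = -e1e2:
Scalar part s = (-3)*(-2) + (-4)*4 = 6 + (-16) = -10
Bivector part b = (-3)*4 - (-4)*(-2) = -12 - 8 = -20
uv = -10 - 20*e12


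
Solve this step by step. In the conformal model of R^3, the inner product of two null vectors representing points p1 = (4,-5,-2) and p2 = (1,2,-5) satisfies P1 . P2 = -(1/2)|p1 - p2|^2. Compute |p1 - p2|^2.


p1 - p2 = (3, -7, 3)
|p1 - p2|^2 = 3^2 + (-7)^2 + 3^2
= 9 + 49 + 9
= 67


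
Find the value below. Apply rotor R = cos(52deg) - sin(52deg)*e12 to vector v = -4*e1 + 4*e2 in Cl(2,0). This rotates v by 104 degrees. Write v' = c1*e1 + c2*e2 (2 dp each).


Rotor R = cos(52deg) - sin(52deg)*e12
Rotation angle theta = 2 * 52 = 104 degrees
v' = R*v*~R rotates v by theta.
cos(104deg) = -0.2419, sin(104deg) = 0.9703
v'_1 = -4*cos(104deg) - 4*sin(104deg)
= -4*(-0.2419) - 4*0.9703
= -2.91
v'_2 = -4*sin(104deg) + 4*cos(104deg)
= -4*0.9703 + 4*(-0.2419)
= -4.85
v' = -2.91*e1 - 4.85*e2


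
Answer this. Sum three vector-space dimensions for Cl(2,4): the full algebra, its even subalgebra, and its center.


n = 2 + 4 = 6
Total dim = 2^6 = 64
Even subalgebra dim = 2^5 = 32
n is even, so center dim = 1
Sum = 64 + 32 + 1 = 97


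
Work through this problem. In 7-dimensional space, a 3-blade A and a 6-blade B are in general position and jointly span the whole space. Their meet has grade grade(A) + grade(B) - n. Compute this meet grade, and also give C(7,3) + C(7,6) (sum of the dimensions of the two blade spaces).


Meet grade = grade(A) + grade(B) - n
= 3 + 6 - 7 = 2
C(7,3) = 35
C(7,6) = 7
dim_A + dim_B = 35 + 7 = 42


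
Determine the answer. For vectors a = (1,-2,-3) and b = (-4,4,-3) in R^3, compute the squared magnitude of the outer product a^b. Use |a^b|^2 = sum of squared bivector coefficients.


a wedge b = (a1*b2 - a2*b1)*e12 + (a1*b3 - a3*b1)*e13 + (a2*b3 - a3*b2)*e23
e12 coeff: 1*4 - (-2)*(-4) = 4 - 8 = -4
e13 coeff: 1*(-3) - (-3)*(-4) = -3 - 12 = -15
e23 coeff: (-2)*(-3) - (-3)*4 = 6 - (-12) = 18
|a wedge b|^2 = (-4)^2 + (-15)^2 + 18^2
= 16 + 225 + 324
= 565


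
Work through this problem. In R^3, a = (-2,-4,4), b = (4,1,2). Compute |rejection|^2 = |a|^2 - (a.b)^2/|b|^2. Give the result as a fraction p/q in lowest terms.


|a|^2 = (-2)^2 + (-4)^2 + 4^2 = 36
|b|^2 = 4^2 + 1^2 + 2^2 = 21
a . b = (-2)*4 + (-4)*1 + 4*2 = -4
(a.b)^2 = (-4)^2 = 16
|rej|^2 = 36 - 16/21
= (756 - 16)/21
= 740/21
In lowest terms: 740/21


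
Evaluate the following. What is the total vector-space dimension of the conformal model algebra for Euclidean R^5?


The conformal model of R^5 uses Cl(6,1): the 5 Euclidean generators plus two extra orthogonal generators e+ (e+^2 = +1) and e- (e-^2 = -1), from which the null vectors e0, einf are built.
Number of generators m = 5 + 2 = 7.
dim Cl(p,q) = 2^m = 2^7 = 128


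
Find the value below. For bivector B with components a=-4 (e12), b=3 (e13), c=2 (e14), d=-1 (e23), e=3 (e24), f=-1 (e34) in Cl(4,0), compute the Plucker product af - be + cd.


Plucker relation: af - be + cd
a*f = (-4)*(-1) = 4
b*e = 3*3 = 9
c*d = 2*(-1) = -2
af - be + cd = 4 - 9 + (-2)
= -7


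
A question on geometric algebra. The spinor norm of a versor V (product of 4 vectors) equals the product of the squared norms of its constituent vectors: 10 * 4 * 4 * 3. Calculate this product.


Spinor norm N(V) = |v1|^2 * |v2|^2 * ... * |v4|^2
= 10 * 4 * 4 * 3
Running product: 10, 40, 160, 480
N(V) = 480


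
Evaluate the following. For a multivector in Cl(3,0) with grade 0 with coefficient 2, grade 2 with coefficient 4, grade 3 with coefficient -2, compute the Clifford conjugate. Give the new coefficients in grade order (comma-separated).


Clifford conjugate sign for grade k: (-1)^(k(k+1)/2)
Grade 0: (-1)^(0*1/2) = (-1)^0 = 1, coeff 2 -> 2
Grade 2: (-1)^(2*3/2) = (-1)^3 = -1, coeff 4 -> -4
Grade 3: (-1)^(3*4/2) = (-1)^6 = 1, coeff -2 -> -2
Conjugated coefficients: 2, -4, -2


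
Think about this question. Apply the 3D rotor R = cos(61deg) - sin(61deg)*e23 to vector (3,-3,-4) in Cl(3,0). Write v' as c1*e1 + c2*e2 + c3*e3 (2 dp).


Rotor R = cos(61deg) - sin(61deg)*e23
Rotation angle theta = 2 * 61 = 122 degrees in the e23 plane (e2 -> e3).
The component perpendicular to the plane (e1) is invariant: v'_1 = v1 = 3.00
cos(122deg) = -0.5299, sin(122deg) = 0.8480
v'_2 = v2*cos(theta) - v3*sin(theta) = -3*(-0.5299) - (-4)*0.8480 = 4.98
v'_3 = v2*sin(theta) + v3*cos(theta) = -3*0.8480 + (-4)*(-0.5299) = -0.42
v' = 3.00*e1 + 4.98*e2 - 0.42*e3


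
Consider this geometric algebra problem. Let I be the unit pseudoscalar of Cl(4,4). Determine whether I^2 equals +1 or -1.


The pseudoscalar I = e1...e_n (product of all n generators) of Cl(p,q) satisfies I^2 = (-1)^(q + n(n-1)/2).
p = 4, q = 4, n = p + q = 8
n(n-1)/2 = 8 * 7 / 2 = 28
Exponent = q + n(n-1)/2 = 4 + 28 = 32
I^2 = (-1)^32 = +1


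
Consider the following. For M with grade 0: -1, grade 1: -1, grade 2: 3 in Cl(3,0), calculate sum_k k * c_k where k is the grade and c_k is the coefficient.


Grade-weighted sum = sum of grade_k * coefficient_k
0*(-1) = 0
1*(-1) = -1
2*3 = 6
Total = 0 + (-1) + 6 = 5


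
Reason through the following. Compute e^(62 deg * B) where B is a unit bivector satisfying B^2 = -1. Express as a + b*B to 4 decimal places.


For a unit bivector B with B^2 = -1, the exponential series gives
e^(theta*B) = cos(theta) + sin(theta)*B (the GA analogue of Euler's formula).
theta = 62 degrees = 1.082104 rad
cos(62 deg) = 0.4695
sin(62 deg) = 0.8829
exp(theta*B) = 0.4695 + 0.8829*B


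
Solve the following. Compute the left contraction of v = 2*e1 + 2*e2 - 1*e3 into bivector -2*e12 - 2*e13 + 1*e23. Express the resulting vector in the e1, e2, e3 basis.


Left contraction v _| B = <vB>_1 (grade-1 part of the geometric product vB).
Using e1_|e12 = e2, e2_|e12 = -e1, e1_|e13 = e3, e3_|e13 = -e1, e2_|e23 = e3, e3_|e23 = -e2:
e1 coeff: -v2*b12 - v3*b13 = -(2)*(-2) - (-1)*(-2) = 2
e2 coeff: v1*b12 - v3*b23 = (2)*(-2) - (-1)*(1) = -3
e3 coeff: v1*b13 + v2*b23 = (2)*(-2) + (2)*(1) = -2
v _| B = 2*e1 - 3*e2 - 2*e3


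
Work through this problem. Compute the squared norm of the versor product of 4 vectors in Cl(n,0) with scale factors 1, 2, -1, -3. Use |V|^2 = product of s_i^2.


Each vector v_i has |v_i|^2 = s_i^2
Squared scales: 1^2 = 1, 2^2 = 4, (-1)^2 = 1, (-3)^2 = 9
|V|^2 = 1 * 4 * 1 * 9
= 36


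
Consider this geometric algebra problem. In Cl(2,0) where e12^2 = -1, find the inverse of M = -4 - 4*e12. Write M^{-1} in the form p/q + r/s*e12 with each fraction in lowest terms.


M = -4 - 4*e12, where e12^2 = -1.
Since M commutes with its reverse ~M = a - b*e12, M * ~M = a^2 - b^2*e12^2 = a^2 + b^2.
So M^{-1} = ~M / (a^2 + b^2) = (a - b*e12)/(a^2 + b^2).
a^2 + b^2 = 16 + 16 = 32
Scalar part = -4/32 = -1/8
Bivector coeff = 4/32 = 1/8
M^{-1} = -1/8 + 1/8*e12


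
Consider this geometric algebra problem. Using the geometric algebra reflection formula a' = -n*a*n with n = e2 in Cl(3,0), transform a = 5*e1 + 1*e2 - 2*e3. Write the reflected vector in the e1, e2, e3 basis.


Reflection formula: a' = -n*a*n, with n = e2 (unit vector, n^2 = 1).
For reflection through hyperplane perp to e2:
The component along e2 flips sign, others stay.
a = (5, 1, -2)
a' = (5, -1, -2)
a' = 5*e1 - 1*e2 - 2*e3


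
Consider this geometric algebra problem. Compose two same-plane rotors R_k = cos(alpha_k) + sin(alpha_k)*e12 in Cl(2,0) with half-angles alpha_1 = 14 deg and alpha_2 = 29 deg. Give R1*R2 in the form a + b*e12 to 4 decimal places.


Same-plane rotors commute and their half-angles add:
R1*R2 = cos(a1 + a2) + sin(a1 + a2)*e12.
a1 + a2 = 14 + 29 = 43 deg
cos(43 deg) = 0.7314
sin(43 deg) = 0.6820
R1*R2 = 0.7314 + 0.6820*e12


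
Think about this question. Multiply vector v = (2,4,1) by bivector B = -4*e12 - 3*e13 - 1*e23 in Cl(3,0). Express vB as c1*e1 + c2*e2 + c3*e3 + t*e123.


vB has grade-1 (vector) and grade-3 (trivector) parts: vB = (v _| B) + (v ^ B).
Vector part <vB>_1:
  e1: -v2*b12 - v3*b13 = -(4)*(-4) - (1)*(-3) = 19
  e2: v1*b12 - v3*b23 = (2)*(-4) - (1)*(-1) = -7
  e3: v1*b13 + v2*b23 = (2)*(-3) + (4)*(-1) = -10
Trivector part <vB>_3:
  e123: v1*b23 - v2*b13 + v3*b12 = (2)*(-1) - (4)*(-3) + (1)*(-4) = 6
vB = 19*e1 - 7*e2 - 10*e3 + 6*e123


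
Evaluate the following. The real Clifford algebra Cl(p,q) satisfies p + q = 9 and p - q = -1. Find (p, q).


We need p + q = 9 and p - q = -1.
Adding: 2p = 9 + (-1) = 8, so p = 4.
Then q = 9 - 4 = 5.
(p, q) = (4, 5)


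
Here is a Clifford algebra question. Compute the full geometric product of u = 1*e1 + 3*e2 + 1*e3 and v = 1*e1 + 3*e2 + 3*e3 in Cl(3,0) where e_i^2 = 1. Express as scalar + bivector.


In Cl(3,0): e_i^2 = 1, e_ie_j = -e_je_i for i != j.
Scalar part = u . v = 1*1 + 3*3 + 1*3
= 1 + 9 + 3 = 13
e12 coeff = 1*3 - 3*1 = 3 - 3 = 0
e13 coeff = 1*3 - 1*1 = 3 - 1 = 2
e23 coeff = 3*3 - 1*3 = 9 - 3 = 6
uv = 13 + 0*e12 + 2*e13 + 6*e23


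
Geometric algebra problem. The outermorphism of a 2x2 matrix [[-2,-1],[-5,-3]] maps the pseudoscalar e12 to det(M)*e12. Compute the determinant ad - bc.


The outermorphism of a linear map f sends e1^e2 to f(e1)^f(e2).
f(e1) = -2*e1 - 5*e2
f(e2) = -1*e1 - 3*e2
f(e1) ^ f(e2) = (-2*e1 - 5*e2) ^ (-1*e1 - 3*e2)
= (-2)*(-3)*e12 + (-5)*(-1)*e21
= (6 - 5)*e12
= 1*e12
Coefficient = 1


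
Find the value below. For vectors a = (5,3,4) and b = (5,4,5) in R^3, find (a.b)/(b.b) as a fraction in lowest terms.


Projection coefficient = (a . b) / (b . b)
a . b = 5*5 + 3*4 + 4*5
= 25 + 12 + 20 = 57
b . b = 5^2 + 4^2 + 5^2
= 25 + 16 + 25 = 66
Coefficient = 57/66
In lowest terms: 19/22


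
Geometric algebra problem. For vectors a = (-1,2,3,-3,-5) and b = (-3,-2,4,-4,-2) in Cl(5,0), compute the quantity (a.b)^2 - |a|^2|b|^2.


a . b = (-1)*(-3) + 2*(-2) + 3*4 + (-3)*(-4) + (-5)*(-2)
= 3 + (-4) + 12 + 12 + 10 = 33
|a|^2 = (-1)^2 + 2^2 + 3^2 + (-3)^2 + (-5)^2 = 48
|b|^2 = (-3)^2 + (-2)^2 + 4^2 + (-4)^2 + (-2)^2 = 49
(a.b)^2 = 33^2 = 1089
|a|^2 * |b|^2 = 48 * 49 = 2352
Result = 1089 - 2352 = -1263


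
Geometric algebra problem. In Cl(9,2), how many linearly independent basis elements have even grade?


Even subalgebra dimension = 2^(n-1)
n = 9 + 2 = 11
2^(11 - 1) = 2^10 = 1024
Verification: sum of C(11,k) for even k = 1 + 55 + 330 + 462 + 165 + 11 = 1024
Result = 1024


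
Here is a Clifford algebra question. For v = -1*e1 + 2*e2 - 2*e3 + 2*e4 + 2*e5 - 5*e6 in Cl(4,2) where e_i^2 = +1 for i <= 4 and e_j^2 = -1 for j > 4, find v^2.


v^2 = sum of c_i^2 * e_i^2
Positive signature terms (e_i^2 = +1): (-1)^2 + 2^2 + (-2)^2 + 2^2 = 13
Negative signature terms (e_j^2 = -1): 2^2 + (-5)^2 = 29
v^2 = 13 - 29 = -16


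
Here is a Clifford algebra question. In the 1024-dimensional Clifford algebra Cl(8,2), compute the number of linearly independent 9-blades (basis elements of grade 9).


Number of grade-k basis blades in Cl(p,q) with n = p + q is C(n, k).
n = 8 + 2 = 10
C(10, 9) = 10! / (9! * 1!)
= 3628800 / (362880 * 1)
= 10


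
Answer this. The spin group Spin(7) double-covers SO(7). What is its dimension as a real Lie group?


Spin(n) double-covers SO(n); both have Lie algebra so(n) of dimension n(n-1)/2.
n = 7
n(n-1) = 7 * 6 = 42
dim Spin(7) = 42/2 = 21


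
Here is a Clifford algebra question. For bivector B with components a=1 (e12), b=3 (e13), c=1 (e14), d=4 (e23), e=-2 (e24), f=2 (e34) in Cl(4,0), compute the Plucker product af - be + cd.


Plucker relation: af - be + cd
a*f = 1*2 = 2
b*e = 3*(-2) = -6
c*d = 1*4 = 4
af - be + cd = 2 - (-6) + 4
= 12


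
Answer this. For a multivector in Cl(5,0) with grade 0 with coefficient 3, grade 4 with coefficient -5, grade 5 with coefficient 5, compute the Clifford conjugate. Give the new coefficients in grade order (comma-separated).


Clifford conjugate sign for grade k: (-1)^(k(k+1)/2)
Grade 0: (-1)^(0*1/2) = (-1)^0 = 1, coeff 3 -> 3
Grade 4: (-1)^(4*5/2) = (-1)^10 = 1, coeff -5 -> -5
Grade 5: (-1)^(5*6/2) = (-1)^15 = -1, coeff 5 -> -5
Conjugated coefficients: 3, -5, -5


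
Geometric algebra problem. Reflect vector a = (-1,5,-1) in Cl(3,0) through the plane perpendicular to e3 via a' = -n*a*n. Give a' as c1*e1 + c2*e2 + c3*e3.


Reflection formula: a' = -n*a*n, with n = e3 (unit vector, n^2 = 1).
For reflection through hyperplane perp to e3:
The component along e3 flips sign, others stay.
a = (-1, 5, -1)
a' = (-1, 5, 1)
a' = -1*e1 + 5*e2 + 1*e3


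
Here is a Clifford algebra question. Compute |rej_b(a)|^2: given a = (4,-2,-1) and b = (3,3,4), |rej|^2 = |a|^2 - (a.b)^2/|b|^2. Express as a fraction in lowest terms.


|a|^2 = 4^2 + (-2)^2 + (-1)^2 = 21
|b|^2 = 3^2 + 3^2 + 4^2 = 34
a . b = 4*3 + (-2)*3 + (-1)*4 = 2
(a.b)^2 = 2^2 = 4
|rej|^2 = 21 - 4/34
= (714 - 4)/34
= 710/34
In lowest terms: 355/17


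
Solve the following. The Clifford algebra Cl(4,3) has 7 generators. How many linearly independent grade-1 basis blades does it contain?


Number of grade-k basis blades in Cl(p,q) with n = p + q is C(n, k).
n = 4 + 3 = 7
C(7, 1) = 7! / (1! * 6!)
= 5040 / (1 * 720)
= 7


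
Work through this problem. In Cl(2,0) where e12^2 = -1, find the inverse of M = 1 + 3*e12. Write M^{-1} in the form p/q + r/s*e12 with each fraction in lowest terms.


M = 1 + 3*e12, where e12^2 = -1.
Since M commutes with its reverse ~M = a - b*e12, M * ~M = a^2 - b^2*e12^2 = a^2 + b^2.
So M^{-1} = ~M / (a^2 + b^2) = (a - b*e12)/(a^2 + b^2).
a^2 + b^2 = 1 + 9 = 10
Scalar part = 1/10 = 1/10
Bivector coeff = -3/10 = -3/10
M^{-1} = 1/10 - 3/10*e12


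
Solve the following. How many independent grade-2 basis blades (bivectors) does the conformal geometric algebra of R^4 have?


The conformal model of R^4 uses Cl(5,1) with m = 4 + 2 = 6 generators.
Number of grade-2 blades = C(m, 2) = C(6, 2)
= 6*5/2 = 15


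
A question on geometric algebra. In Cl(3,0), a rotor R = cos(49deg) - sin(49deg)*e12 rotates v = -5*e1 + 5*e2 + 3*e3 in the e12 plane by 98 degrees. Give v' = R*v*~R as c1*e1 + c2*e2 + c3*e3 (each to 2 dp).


Rotor R = cos(49deg) - sin(49deg)*e12
Rotation angle theta = 2 * 49 = 98 degrees in the e12 plane (e1 -> e2).
The component perpendicular to the plane (e3) is invariant: v'_3 = v3 = 3.00
cos(98deg) = -0.1392, sin(98deg) = 0.9903
v'_1 = v1*cos(theta) - v2*sin(theta) = -5*(-0.1392) - 5*0.9903 = -4.26
v'_2 = v1*sin(theta) + v2*cos(theta) = -5*0.9903 + 5*(-0.1392) = -5.65
v' = -4.26*e1 - 5.65*e2 + 3.00*e3


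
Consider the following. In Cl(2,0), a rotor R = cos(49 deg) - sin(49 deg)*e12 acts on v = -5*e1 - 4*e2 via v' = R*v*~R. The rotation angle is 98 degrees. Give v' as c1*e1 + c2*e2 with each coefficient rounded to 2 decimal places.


Rotor R = cos(49deg) - sin(49deg)*e12
Rotation angle theta = 2 * 49 = 98 degrees
v' = R*v*~R rotates v by theta.
cos(98deg) = -0.1392, sin(98deg) = 0.9903
v'_1 = -5*cos(98deg) - (-4)*sin(98deg)
= -5*(-0.1392) - (-4)*0.9903
= 4.66
v'_2 = -5*sin(98deg) + (-4)*cos(98deg)
= -5*0.9903 + (-4)*(-0.1392)
= -4.39
v' = 4.66*e1 - 4.39*e2


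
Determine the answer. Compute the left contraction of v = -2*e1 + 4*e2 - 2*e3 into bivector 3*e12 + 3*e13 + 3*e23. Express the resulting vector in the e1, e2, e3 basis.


Left contraction v _| B = <vB>_1 (grade-1 part of the geometric product vB).
Using e1_|e12 = e2, e2_|e12 = -e1, e1_|e13 = e3, e3_|e13 = -e1, e2_|e23 = e3, e3_|e23 = -e2:
e1 coeff: -v2*b12 - v3*b13 = -(4)*(3) - (-2)*(3) = -6
e2 coeff: v1*b12 - v3*b23 = (-2)*(3) - (-2)*(3) = 0
e3 coeff: v1*b13 + v2*b23 = (-2)*(3) + (4)*(3) = 6
v _| B = -6*e1 + 0*e2 + 6*e3


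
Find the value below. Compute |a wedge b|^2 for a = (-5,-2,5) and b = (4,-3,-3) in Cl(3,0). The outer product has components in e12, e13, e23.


a wedge b = (a1*b2 - a2*b1)*e12 + (a1*b3 - a3*b1)*e13 + (a2*b3 - a3*b2)*e23
e12 coeff: (-5)*(-3) - (-2)*4 = 15 - (-8) = 23
e13 coeff: (-5)*(-3) - 5*4 = 15 - 20 = -5
e23 coeff: (-2)*(-3) - 5*(-3) = 6 - (-15) = 21
|a wedge b|^2 = 23^2 + (-5)^2 + 21^2
= 529 + 25 + 441
= 995


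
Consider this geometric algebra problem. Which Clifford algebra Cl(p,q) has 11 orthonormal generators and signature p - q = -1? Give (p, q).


We need p + q = 11 and p - q = -1.
Adding: 2p = 11 + (-1) = 10, so p = 5.
Then q = 11 - 5 = 6.
(p, q) = (5, 6)


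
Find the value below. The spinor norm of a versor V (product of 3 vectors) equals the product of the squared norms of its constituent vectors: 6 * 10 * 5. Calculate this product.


Spinor norm N(V) = |v1|^2 * |v2|^2 * ... * |v3|^2
= 6 * 10 * 5
Running product: 6, 60, 300
N(V) = 300


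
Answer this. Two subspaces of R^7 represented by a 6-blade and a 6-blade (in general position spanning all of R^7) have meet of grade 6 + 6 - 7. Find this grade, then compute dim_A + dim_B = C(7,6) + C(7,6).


Meet grade = grade(A) + grade(B) - n
= 6 + 6 - 7 = 5
C(7,6) = 7
C(7,6) = 7
dim_A + dim_B = 7 + 7 = 14


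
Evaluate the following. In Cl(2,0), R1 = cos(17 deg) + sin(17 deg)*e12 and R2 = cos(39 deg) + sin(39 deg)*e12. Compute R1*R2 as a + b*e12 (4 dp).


Same-plane rotors commute and their half-angles add:
R1*R2 = cos(a1 + a2) + sin(a1 + a2)*e12.
a1 + a2 = 17 + 39 = 56 deg
cos(56 deg) = 0.5592
sin(56 deg) = 0.8290
R1*R2 = 0.5592 + 0.8290*e12


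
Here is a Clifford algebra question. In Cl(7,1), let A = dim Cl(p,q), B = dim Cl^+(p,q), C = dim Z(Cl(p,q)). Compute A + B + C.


n = 7 + 1 = 8
Total dim = 2^8 = 256
Even subalgebra dim = 2^7 = 128
n is even, so center dim = 1
Sum = 256 + 128 + 1 = 385


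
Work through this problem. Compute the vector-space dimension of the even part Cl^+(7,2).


Even subalgebra dimension = 2^(n-1)
n = 7 + 2 = 9
2^(9 - 1) = 2^8 = 256
Verification: sum of C(9,k) for even k = 1 + 36 + 126 + 84 + 9 = 256
Result = 256


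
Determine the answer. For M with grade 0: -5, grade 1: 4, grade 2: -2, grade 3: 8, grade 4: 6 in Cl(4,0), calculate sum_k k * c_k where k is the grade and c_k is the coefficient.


Grade-weighted sum = sum of grade_k * coefficient_k
0*(-5) = 0
1*4 = 4
2*(-2) = -4
3*8 = 24
4*6 = 24
Total = 0 + 4 + (-4) + 24 + 24 = 48


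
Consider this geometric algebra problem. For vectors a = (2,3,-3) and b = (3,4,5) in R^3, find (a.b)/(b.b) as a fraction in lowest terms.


Projection coefficient = (a . b) / (b . b)
a . b = 2*3 + 3*4 + (-3)*5
= 6 + 12 + (-15) = 3
b . b = 3^2 + 4^2 + 5^2
= 9 + 16 + 25 = 50
Coefficient = 3/50
In lowest terms: 3/50


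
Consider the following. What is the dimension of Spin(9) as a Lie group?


Spin(n) double-covers SO(n); both have Lie algebra so(n) of dimension n(n-1)/2.
n = 9
n(n-1) = 9 * 8 = 72
dim Spin(9) = 72/2 = 36


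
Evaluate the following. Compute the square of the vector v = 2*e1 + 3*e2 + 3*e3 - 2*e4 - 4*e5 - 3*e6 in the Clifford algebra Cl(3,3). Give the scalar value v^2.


v^2 = sum of c_i^2 * e_i^2
Positive signature terms (e_i^2 = +1): 2^2 + 3^2 + 3^2 = 22
Negative signature terms (e_j^2 = -1): (-2)^2 + (-4)^2 + (-3)^2 = 29
v^2 = 22 - 29 = -7


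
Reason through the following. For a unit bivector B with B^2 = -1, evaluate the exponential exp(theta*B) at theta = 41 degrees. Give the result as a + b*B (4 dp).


For a unit bivector B with B^2 = -1, the exponential series gives
e^(theta*B) = cos(theta) + sin(theta)*B (the GA analogue of Euler's formula).
theta = 41 degrees = 0.715585 rad
cos(41 deg) = 0.7547
sin(41 deg) = 0.6561
exp(theta*B) = 0.7547 + 0.6561*B


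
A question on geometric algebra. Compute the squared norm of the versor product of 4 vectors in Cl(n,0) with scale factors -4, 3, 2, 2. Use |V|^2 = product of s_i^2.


Each vector v_i has |v_i|^2 = s_i^2
Squared scales: (-4)^2 = 16, 3^2 = 9, 2^2 = 4, 2^2 = 4
|V|^2 = 16 * 9 * 4 * 4
= 2304


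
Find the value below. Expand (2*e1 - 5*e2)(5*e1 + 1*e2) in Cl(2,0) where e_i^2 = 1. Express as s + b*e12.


Expand: (2*e1 - 5*e2)(5*e1 + 1*e2)
= 2*5*e1e1 + 2*1*e1e2 + (-5)*5*e2e1 + (-5)*1*e2e2
Using e1^2 = e2^2 = 1, e2e1 = -e1e2:
Scalar part s = 2*5 + (-5)*1 = 10 + (-5) = 5
Bivector part b = 2*1 - (-5)*5 = 2 - (-25) = 27
uv = 5 + 27*e12


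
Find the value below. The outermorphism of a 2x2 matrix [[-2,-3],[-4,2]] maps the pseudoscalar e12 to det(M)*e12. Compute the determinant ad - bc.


The outermorphism of a linear map f sends e1^e2 to f(e1)^f(e2).
f(e1) = -2*e1 - 4*e2
f(e2) = -3*e1 + 2*e2
f(e1) ^ f(e2) = (-2*e1 - 4*e2) ^ (-3*e1 + 2*e2)
= (-2)*2*e12 + (-4)*(-3)*e21
= (-4 - 12)*e12
= -16*e12
Coefficient = -16


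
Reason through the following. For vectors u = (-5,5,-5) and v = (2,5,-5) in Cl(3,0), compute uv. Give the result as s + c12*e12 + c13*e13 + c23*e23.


In Cl(3,0): e_i^2 = 1, e_ie_j = -e_je_i for i != j.
Scalar part = u . v = (-5)*2 + 5*5 + (-5)*(-5)
= -10 + 25 + 25 = 40
e12 coeff = (-5)*5 - 5*2 = -25 - 10 = -35
e13 coeff = (-5)*(-5) - (-5)*2 = 25 - (-10) = 35
e23 coeff = 5*(-5) - (-5)*5 = -25 - (-25) = 0
uv = 40 - 35*e12 + 35*e13 + 0*e23


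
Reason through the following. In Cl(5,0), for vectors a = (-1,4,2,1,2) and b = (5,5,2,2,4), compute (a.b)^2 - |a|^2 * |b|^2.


a . b = (-1)*5 + 4*5 + 2*2 + 1*2 + 2*4
= -5 + 20 + 4 + 2 + 8 = 29
|a|^2 = (-1)^2 + 4^2 + 2^2 + 1^2 + 2^2 = 26
|b|^2 = 5^2 + 5^2 + 2^2 + 2^2 + 4^2 = 74
(a.b)^2 = 29^2 = 841
|a|^2 * |b|^2 = 26 * 74 = 1924
Result = 841 - 1924 = -1083


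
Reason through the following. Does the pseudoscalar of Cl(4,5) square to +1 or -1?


The pseudoscalar I = e1...e_n (product of all n generators) of Cl(p,q) satisfies I^2 = (-1)^(q + n(n-1)/2).
p = 4, q = 5, n = p + q = 9
n(n-1)/2 = 9 * 8 / 2 = 36
Exponent = q + n(n-1)/2 = 5 + 36 = 41
I^2 = (-1)^41 = -1


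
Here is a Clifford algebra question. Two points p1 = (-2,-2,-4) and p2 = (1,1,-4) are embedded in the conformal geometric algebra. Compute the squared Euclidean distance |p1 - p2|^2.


p1 - p2 = (-3, -3, 0)
|p1 - p2|^2 = (-3)^2 + (-3)^2 + 0^2
= 9 + 9 + 0
= 18


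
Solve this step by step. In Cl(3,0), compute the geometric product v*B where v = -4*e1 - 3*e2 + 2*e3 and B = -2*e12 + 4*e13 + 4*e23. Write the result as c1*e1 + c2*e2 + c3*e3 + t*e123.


vB has grade-1 (vector) and grade-3 (trivector) parts: vB = (v _| B) + (v ^ B).
Vector part <vB>_1:
  e1: -v2*b12 - v3*b13 = -(-3)*(-2) - (2)*(4) = -14
  e2: v1*b12 - v3*b23 = (-4)*(-2) - (2)*(4) = 0
  e3: v1*b13 + v2*b23 = (-4)*(4) + (-3)*(4) = -28
Trivector part <vB>_3:
  e123: v1*b23 - v2*b13 + v3*b12 = (-4)*(4) - (-3)*(4) + (2)*(-2) = -8
vB = -14*e1 + 0*e2 - 28*e3 - 8*e123


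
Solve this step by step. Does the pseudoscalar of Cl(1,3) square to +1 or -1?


The pseudoscalar I = e1...e_n (product of all n generators) of Cl(p,q) satisfies I^2 = (-1)^(q + n(n-1)/2).
p = 1, q = 3, n = p + q = 4
n(n-1)/2 = 4 * 3 / 2 = 6
Exponent = q + n(n-1)/2 = 3 + 6 = 9
I^2 = (-1)^9 = -1


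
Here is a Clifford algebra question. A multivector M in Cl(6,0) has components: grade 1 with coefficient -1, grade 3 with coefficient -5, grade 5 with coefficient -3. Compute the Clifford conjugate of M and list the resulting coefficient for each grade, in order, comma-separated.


Clifford conjugate sign for grade k: (-1)^(k(k+1)/2)
Grade 1: (-1)^(1*2/2) = (-1)^1 = -1, coeff -1 -> 1
Grade 3: (-1)^(3*4/2) = (-1)^6 = 1, coeff -5 -> -5
Grade 5: (-1)^(5*6/2) = (-1)^15 = -1, coeff -3 -> 3
Conjugated coefficients: 1, -5, 3


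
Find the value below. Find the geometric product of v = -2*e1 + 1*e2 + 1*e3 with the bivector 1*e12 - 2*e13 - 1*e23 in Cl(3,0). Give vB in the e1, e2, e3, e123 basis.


vB has grade-1 (vector) and grade-3 (trivector) parts: vB = (v _| B) + (v ^ B).
Vector part <vB>_1:
  e1: -v2*b12 - v3*b13 = -(1)*(1) - (1)*(-2) = 1
  e2: v1*b12 - v3*b23 = (-2)*(1) - (1)*(-1) = -1
  e3: v1*b13 + v2*b23 = (-2)*(-2) + (1)*(-1) = 3
Trivector part <vB>_3:
  e123: v1*b23 - v2*b13 + v3*b12 = (-2)*(-1) - (1)*(-2) + (1)*(1) = 5
vB = 1*e1 - 1*e2 + 3*e3 + 5*e123


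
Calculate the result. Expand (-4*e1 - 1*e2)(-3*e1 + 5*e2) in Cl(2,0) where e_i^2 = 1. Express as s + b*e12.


Expand: (-4*e1 - 1*e2)(-3*e1 + 5*e2)
= (-4)*(-3)*e1e1 + (-4)*5*e1e2 + (-1)*(-3)*e2e1 + (-1)*5*e2e2
Using e1^2 = e2^2 = 1, e2e1 = -e1e2:
Scalar part s = (-4)*(-3) + (-1)*5 = 12 + (-5) = 7
Bivector part b = (-4)*5 - (-1)*(-3) = -20 - 3 = -23
uv = 7 - 23*e12


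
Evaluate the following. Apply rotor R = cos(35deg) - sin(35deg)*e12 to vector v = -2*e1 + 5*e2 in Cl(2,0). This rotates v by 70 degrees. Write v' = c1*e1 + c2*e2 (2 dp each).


Rotor R = cos(35deg) - sin(35deg)*e12
Rotation angle theta = 2 * 35 = 70 degrees
v' = R*v*~R rotates v by theta.
cos(70deg) = 0.3420, sin(70deg) = 0.9397
v'_1 = -2*cos(70deg) - 5*sin(70deg)
= -2*0.3420 - 5*0.9397
= -5.38
v'_2 = -2*sin(70deg) + 5*cos(70deg)
= -2*0.9397 + 5*0.3420
= -0.17
v' = -5.38*e1 - 0.17*e2


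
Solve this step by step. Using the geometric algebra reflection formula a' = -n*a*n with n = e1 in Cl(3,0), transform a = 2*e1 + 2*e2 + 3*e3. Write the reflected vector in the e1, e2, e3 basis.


Reflection formula: a' = -n*a*n, with n = e1 (unit vector, n^2 = 1).
For reflection through hyperplane perp to e1:
The component along e1 flips sign, others stay.
a = (2, 2, 3)
a' = (-2, 2, 3)
a' = -2*e1 + 2*e2 + 3*e3


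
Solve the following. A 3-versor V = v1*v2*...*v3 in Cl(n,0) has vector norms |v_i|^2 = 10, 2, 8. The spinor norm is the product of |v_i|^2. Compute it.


Spinor norm N(V) = |v1|^2 * |v2|^2 * ... * |v3|^2
= 10 * 2 * 8
Running product: 10, 20, 160
N(V) = 160


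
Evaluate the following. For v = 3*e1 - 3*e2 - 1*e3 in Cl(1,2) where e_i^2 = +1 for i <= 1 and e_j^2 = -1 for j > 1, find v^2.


v^2 = sum of c_i^2 * e_i^2
Positive signature terms (e_i^2 = +1): 3^2 = 9
Negative signature terms (e_j^2 = -1): (-3)^2 + (-1)^2 = 10
v^2 = 9 - 10 = -1


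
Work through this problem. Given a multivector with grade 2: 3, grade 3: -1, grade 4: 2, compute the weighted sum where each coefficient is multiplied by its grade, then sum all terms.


Grade-weighted sum = sum of grade_k * coefficient_k
2*3 = 6
3*(-1) = -3
4*2 = 8
Total = 6 + (-3) + 8 = 11


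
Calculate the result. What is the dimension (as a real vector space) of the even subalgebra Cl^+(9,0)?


Even subalgebra dimension = 2^(n-1)
n = 9 + 0 = 9
2^(9 - 1) = 2^8 = 256
Verification: sum of C(9,k) for even k = 1 + 36 + 126 + 84 + 9 = 256
Result = 256


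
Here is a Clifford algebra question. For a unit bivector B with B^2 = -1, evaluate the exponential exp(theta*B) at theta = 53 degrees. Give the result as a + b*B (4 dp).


For a unit bivector B with B^2 = -1, the exponential series gives
e^(theta*B) = cos(theta) + sin(theta)*B (the GA analogue of Euler's formula).
theta = 53 degrees = 0.925025 rad
cos(53 deg) = 0.6018
sin(53 deg) = 0.7986
exp(theta*B) = 0.6018 + 0.7986*B


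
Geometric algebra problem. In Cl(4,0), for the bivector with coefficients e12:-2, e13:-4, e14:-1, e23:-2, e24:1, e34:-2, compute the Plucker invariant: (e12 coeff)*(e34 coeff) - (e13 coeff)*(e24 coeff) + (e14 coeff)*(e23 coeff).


Plucker relation: af - be + cd
a*f = (-2)*(-2) = 4
b*e = (-4)*1 = -4
c*d = (-1)*(-2) = 2
af - be + cd = 4 - (-4) + 2
= 10


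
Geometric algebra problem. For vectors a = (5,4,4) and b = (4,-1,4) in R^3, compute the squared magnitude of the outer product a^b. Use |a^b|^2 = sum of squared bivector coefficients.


a wedge b = (a1*b2 - a2*b1)*e12 + (a1*b3 - a3*b1)*e13 + (a2*b3 - a3*b2)*e23
e12 coeff: 5*(-1) - 4*4 = -5 - 16 = -21
e13 coeff: 5*4 - 4*4 = 20 - 16 = 4
e23 coeff: 4*4 - 4*(-1) = 16 - (-4) = 20
|a wedge b|^2 = (-21)^2 + 4^2 + 20^2
= 441 + 16 + 400
= 857


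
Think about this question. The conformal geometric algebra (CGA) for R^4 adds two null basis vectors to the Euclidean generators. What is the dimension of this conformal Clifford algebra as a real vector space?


The conformal model of R^4 uses Cl(5,1): the 4 Euclidean generators plus two extra orthogonal generators e+ (e+^2 = +1) and e- (e-^2 = -1), from which the null vectors e0, einf are built.
Number of generators m = 4 + 2 = 6.
dim Cl(p,q) = 2^m = 2^6 = 64


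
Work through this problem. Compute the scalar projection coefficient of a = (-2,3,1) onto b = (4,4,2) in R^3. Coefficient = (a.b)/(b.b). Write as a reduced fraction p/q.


Projection coefficient = (a . b) / (b . b)
a . b = (-2)*4 + 3*4 + 1*2
= -8 + 12 + 2 = 6
b . b = 4^2 + 4^2 + 2^2
= 16 + 16 + 4 = 36
Coefficient = 6/36
In lowest terms: 1/6


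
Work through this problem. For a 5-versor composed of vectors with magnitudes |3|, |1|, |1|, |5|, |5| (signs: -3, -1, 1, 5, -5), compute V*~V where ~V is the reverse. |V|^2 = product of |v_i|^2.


Each vector v_i has |v_i|^2 = s_i^2
Squared scales: (-3)^2 = 9, (-1)^2 = 1, 1^2 = 1, 5^2 = 25, (-5)^2 = 25
|V|^2 = 9 * 1 * 1 * 25 * 25
= 5625


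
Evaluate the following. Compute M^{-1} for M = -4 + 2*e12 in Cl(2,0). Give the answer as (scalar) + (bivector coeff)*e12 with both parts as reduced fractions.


M = -4 + 2*e12, where e12^2 = -1.
Since M commutes with its reverse ~M = a - b*e12, M * ~M = a^2 - b^2*e12^2 = a^2 + b^2.
So M^{-1} = ~M / (a^2 + b^2) = (a - b*e12)/(a^2 + b^2).
a^2 + b^2 = 16 + 4 = 20
Scalar part = -4/20 = -1/5
Bivector coeff = -2/20 = -1/10
M^{-1} = -1/5 - 1/10*e12


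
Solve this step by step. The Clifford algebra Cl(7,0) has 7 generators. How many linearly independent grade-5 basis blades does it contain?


Number of grade-k basis blades in Cl(p,q) with n = p + q is C(n, k).
n = 7 + 0 = 7
C(7, 5) = 7! / (5! * 2!)
= 5040 / (120 * 2)
= 21


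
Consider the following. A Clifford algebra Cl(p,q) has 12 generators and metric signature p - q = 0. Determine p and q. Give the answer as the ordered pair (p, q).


We need p + q = 12 and p - q = 0.
Adding: 2p = 12 + 0 = 12, so p = 6.
Then q = 12 - 6 = 6.
(p, q) = (6, 6)


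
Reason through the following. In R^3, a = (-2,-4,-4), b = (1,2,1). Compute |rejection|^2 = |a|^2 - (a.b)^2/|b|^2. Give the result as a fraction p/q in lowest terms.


|a|^2 = (-2)^2 + (-4)^2 + (-4)^2 = 36
|b|^2 = 1^2 + 2^2 + 1^2 = 6
a . b = (-2)*1 + (-4)*2 + (-4)*1 = -14
(a.b)^2 = (-14)^2 = 196
|rej|^2 = 36 - 196/6
= (216 - 196)/6
= 20/6
In lowest terms: 10/3


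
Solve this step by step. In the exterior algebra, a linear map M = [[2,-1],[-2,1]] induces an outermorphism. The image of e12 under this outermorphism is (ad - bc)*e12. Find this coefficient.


The outermorphism of a linear map f sends e1^e2 to f(e1)^f(e2).
f(e1) = 2*e1 - 2*e2
f(e2) = -1*e1 + 1*e2
f(e1) ^ f(e2) = (2*e1 - 2*e2) ^ (-1*e1 + 1*e2)
= 2*1*e12 + (-2)*(-1)*e21
= (2 - 2)*e12
= 0*e12
Coefficient = 0


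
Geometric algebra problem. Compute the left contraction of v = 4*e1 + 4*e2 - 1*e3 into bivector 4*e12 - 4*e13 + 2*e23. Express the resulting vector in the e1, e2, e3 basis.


Left contraction v _| B = <vB>_1 (grade-1 part of the geometric product vB).
Using e1_|e12 = e2, e2_|e12 = -e1, e1_|e13 = e3, e3_|e13 = -e1, e2_|e23 = e3, e3_|e23 = -e2:
e1 coeff: -v2*b12 - v3*b13 = -(4)*(4) - (-1)*(-4) = -20
e2 coeff: v1*b12 - v3*b23 = (4)*(4) - (-1)*(2) = 18
e3 coeff: v1*b13 + v2*b23 = (4)*(-4) + (4)*(2) = -8
v _| B = -20*e1 + 18*e2 - 8*e3


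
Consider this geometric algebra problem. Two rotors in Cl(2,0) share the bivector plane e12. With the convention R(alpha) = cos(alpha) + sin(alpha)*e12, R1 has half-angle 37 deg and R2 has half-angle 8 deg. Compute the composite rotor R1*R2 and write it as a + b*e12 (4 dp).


Same-plane rotors commute and their half-angles add:
R1*R2 = cos(a1 + a2) + sin(a1 + a2)*e12.
a1 + a2 = 37 + 8 = 45 deg
cos(45 deg) = 0.7071
sin(45 deg) = 0.7071
R1*R2 = 0.7071 + 0.7071*e12


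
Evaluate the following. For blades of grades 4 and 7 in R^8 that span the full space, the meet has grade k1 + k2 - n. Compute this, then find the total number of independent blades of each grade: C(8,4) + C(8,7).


Meet grade = grade(A) + grade(B) - n
= 4 + 7 - 8 = 3
C(8,4) = 70
C(8,7) = 8
dim_A + dim_B = 70 + 8 = 78


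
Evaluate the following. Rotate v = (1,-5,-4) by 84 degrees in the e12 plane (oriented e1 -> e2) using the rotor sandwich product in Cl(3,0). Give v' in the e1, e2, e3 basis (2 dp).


Rotor R = cos(42deg) - sin(42deg)*e12
Rotation angle theta = 2 * 42 = 84 degrees in the e12 plane (e1 -> e2).
The component perpendicular to the plane (e3) is invariant: v'_3 = v3 = -4.00
cos(84deg) = 0.1045, sin(84deg) = 0.9945
v'_1 = v1*cos(theta) - v2*sin(theta) = 1*0.1045 - (-5)*0.9945 = 5.08
v'_2 = v1*sin(theta) + v2*cos(theta) = 1*0.9945 + (-5)*0.1045 = 0.47
v' = 5.08*e1 + 0.47*e2 - 4.00*e3


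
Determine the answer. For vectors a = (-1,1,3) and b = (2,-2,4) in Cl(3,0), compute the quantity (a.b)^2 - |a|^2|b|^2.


a . b = (-1)*2 + 1*(-2) + 3*4
= -2 + (-2) + 12 = 8
|a|^2 = (-1)^2 + 1^2 + 3^2 = 11
|b|^2 = 2^2 + (-2)^2 + 4^2 = 24
(a.b)^2 = 8^2 = 64
|a|^2 * |b|^2 = 11 * 24 = 264
Result = 64 - 264 = -200


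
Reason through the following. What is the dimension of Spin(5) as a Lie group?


Spin(n) double-covers SO(n); both have Lie algebra so(n) of dimension n(n-1)/2.
n = 5
n(n-1) = 5 * 4 = 20
dim Spin(5) = 20/2 = 10


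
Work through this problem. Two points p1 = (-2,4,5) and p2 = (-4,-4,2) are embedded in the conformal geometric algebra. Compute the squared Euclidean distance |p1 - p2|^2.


p1 - p2 = (2, 8, 3)
|p1 - p2|^2 = 2^2 + 8^2 + 3^2
= 4 + 64 + 9
= 77


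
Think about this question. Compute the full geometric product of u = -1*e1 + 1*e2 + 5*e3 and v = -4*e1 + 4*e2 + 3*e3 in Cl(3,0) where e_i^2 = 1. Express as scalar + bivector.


In Cl(3,0): e_i^2 = 1, e_ie_j = -e_je_i for i != j.
Scalar part = u . v = (-1)*(-4) + 1*4 + 5*3
= 4 + 4 + 15 = 23
e12 coeff = (-1)*4 - 1*(-4) = -4 - (-4) = 0
e13 coeff = (-1)*3 - 5*(-4) = -3 - (-20) = 17
e23 coeff = 1*3 - 5*4 = 3 - 20 = -17
uv = 23 + 0*e12 + 17*e13 - 17*e23


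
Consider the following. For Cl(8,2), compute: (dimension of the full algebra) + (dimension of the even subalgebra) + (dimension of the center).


n = 8 + 2 = 10
Total dim = 2^10 = 1024
Even subalgebra dim = 2^9 = 512
n is even, so center dim = 1
Sum = 1024 + 512 + 1 = 1537


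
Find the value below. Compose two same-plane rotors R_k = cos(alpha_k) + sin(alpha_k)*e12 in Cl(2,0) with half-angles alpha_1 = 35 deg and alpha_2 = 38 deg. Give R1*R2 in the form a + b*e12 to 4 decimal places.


Same-plane rotors commute and their half-angles add:
R1*R2 = cos(a1 + a2) + sin(a1 + a2)*e12.
a1 + a2 = 35 + 38 = 73 deg
cos(73 deg) = 0.2924
sin(73 deg) = 0.9563
R1*R2 = 0.2924 + 0.9563*e12


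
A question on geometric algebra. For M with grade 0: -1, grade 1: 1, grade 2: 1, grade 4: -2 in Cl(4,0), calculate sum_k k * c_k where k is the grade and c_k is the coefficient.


Grade-weighted sum = sum of grade_k * coefficient_k
0*(-1) = 0
1*1 = 1
2*1 = 2
4*(-2) = -8
Total = 0 + 1 + 2 + (-8) = -5


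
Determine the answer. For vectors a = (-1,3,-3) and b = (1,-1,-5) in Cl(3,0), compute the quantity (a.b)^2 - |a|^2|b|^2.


a . b = (-1)*1 + 3*(-1) + (-3)*(-5)
= -1 + (-3) + 15 = 11
|a|^2 = (-1)^2 + 3^2 + (-3)^2 = 19
|b|^2 = 1^2 + (-1)^2 + (-5)^2 = 27
(a.b)^2 = 11^2 = 121
|a|^2 * |b|^2 = 19 * 27 = 513
Result = 121 - 513 = -392


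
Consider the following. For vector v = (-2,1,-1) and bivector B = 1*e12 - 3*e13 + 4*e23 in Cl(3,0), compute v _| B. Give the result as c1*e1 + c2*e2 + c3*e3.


Left contraction v _| B = <vB>_1 (grade-1 part of the geometric product vB).
Using e1_|e12 = e2, e2_|e12 = -e1, e1_|e13 = e3, e3_|e13 = -e1, e2_|e23 = e3, e3_|e23 = -e2:
e1 coeff: -v2*b12 - v3*b13 = -(1)*(1) - (-1)*(-3) = -4
e2 coeff: v1*b12 - v3*b23 = (-2)*(1) - (-1)*(4) = 2
e3 coeff: v1*b13 + v2*b23 = (-2)*(-3) + (1)*(4) = 10
v _| B = -4*e1 + 2*e2 + 10*e3


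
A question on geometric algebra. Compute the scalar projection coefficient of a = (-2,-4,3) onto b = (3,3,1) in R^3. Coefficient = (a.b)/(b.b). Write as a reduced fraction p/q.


Projection coefficient = (a . b) / (b . b)
a . b = (-2)*3 + (-4)*3 + 3*1
= -6 + (-12) + 3 = -15
b . b = 3^2 + 3^2 + 1^2
= 9 + 9 + 1 = 19
Coefficient = -15/19
In lowest terms: -15/19


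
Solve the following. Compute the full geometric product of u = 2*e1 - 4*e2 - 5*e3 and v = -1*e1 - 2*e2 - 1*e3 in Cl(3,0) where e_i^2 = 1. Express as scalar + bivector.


In Cl(3,0): e_i^2 = 1, e_ie_j = -e_je_i for i != j.
Scalar part = u . v = 2*(-1) + (-4)*(-2) + (-5)*(-1)
= -2 + 8 + 5 = 11
e12 coeff = 2*(-2) - (-4)*(-1) = -4 - 4 = -8
e13 coeff = 2*(-1) - (-5)*(-1) = -2 - 5 = -7
e23 coeff = (-4)*(-1) - (-5)*(-2) = 4 - 10 = -6
uv = 11 - 8*e12 - 7*e13 - 6*e23


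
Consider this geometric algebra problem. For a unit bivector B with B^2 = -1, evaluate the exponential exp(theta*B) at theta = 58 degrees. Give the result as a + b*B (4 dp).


For a unit bivector B with B^2 = -1, the exponential series gives
e^(theta*B) = cos(theta) + sin(theta)*B (the GA analogue of Euler's formula).
theta = 58 degrees = 1.012291 rad
cos(58 deg) = 0.5299
sin(58 deg) = 0.8480
exp(theta*B) = 0.5299 + 0.8480*B
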